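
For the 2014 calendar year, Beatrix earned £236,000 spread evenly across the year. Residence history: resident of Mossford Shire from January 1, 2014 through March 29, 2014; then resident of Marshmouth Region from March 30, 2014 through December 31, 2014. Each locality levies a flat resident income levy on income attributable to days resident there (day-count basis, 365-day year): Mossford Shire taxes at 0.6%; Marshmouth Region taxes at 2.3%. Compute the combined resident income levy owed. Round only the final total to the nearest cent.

Mossford Shire, January 1 – March 29, 2014: 88 days → £236,000 × 0.6% × 88/365 = £341.3918
Marshmouth Region, March 30 – December 31, 2014: 277 days → £236,000 × 2.3% × 277/365 = £4,119.3315
Total = £4,460.7233

£4,460.72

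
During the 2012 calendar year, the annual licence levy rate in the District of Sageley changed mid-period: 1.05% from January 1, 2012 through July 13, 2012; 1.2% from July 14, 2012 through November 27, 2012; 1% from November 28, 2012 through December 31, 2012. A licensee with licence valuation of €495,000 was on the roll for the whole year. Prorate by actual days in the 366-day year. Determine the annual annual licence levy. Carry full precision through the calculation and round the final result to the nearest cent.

January 1 – July 13, 2012: 195 days at 1.05% → €495,000 × 1.05% × 195/366 = €2,769.1598
July 14 – November 27, 2012: 137 days at 1.2% → €495,000 × 1.2% × 137/366 = €2,223.4426
November 28 – December 31, 2012: 34 days at 1% → €495,000 × 1% × 34/366 = €459.8361
Total = €5,452.4385

€5,452.44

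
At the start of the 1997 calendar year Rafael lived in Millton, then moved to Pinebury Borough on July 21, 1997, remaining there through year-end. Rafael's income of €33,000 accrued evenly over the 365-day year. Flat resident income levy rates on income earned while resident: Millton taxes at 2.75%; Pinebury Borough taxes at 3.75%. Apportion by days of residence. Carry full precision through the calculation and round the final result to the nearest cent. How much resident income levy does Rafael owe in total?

€1,055.77

Millton, January 1 – July 20, 1997: 201 days → €33,000 × 2.75% × 201/365 = €499.7466
Pinebury Borough, July 21 – December 31, 1997: 164 days → €33,000 × 3.75% × 164/365 = €556.0274
Total = €1,055.7740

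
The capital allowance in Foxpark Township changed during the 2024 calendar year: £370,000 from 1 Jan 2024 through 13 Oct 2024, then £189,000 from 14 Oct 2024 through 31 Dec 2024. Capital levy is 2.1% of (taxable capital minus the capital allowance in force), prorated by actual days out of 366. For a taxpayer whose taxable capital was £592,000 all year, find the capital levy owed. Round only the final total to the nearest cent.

1 Jan – 13 Oct 2024: 287 days, exemption £370,000 → (£592,000 − £370,000) × 2.1% × 287/366 = £3,655.7213
14 Oct – 31 Dec 2024: 79 days, exemption £189,000 → (£592,000 − £189,000) × 2.1% × 79/366 = £1,826.7131
Total = £5,482.4344

£5,482.43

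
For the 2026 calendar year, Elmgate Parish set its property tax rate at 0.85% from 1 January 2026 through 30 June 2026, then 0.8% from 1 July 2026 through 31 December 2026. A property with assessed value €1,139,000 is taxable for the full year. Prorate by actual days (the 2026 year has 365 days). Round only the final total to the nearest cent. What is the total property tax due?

1 January – 30 June 2026: 181 days at 0.85% → €1,139,000 × 0.85% × 181/365 = €4,800.9630
1 July – 31 December 2026: 184 days at 0.8% → €1,139,000 × 0.8% × 184/365 = €4,593.4466
Total = €9,394.4096

€9,394.41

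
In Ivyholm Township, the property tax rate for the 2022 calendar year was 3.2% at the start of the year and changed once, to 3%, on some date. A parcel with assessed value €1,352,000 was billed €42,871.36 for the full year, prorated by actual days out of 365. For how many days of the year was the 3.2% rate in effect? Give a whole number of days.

312 days

Let d = days at the first rate; then 365 − d days at the second rate.
€1,352,000 × [3.2%·d + 3%·(365−d)] / 365 = €42,871.36
Solving gives d = 312, so the new rate took effect on 9 Nov 2022.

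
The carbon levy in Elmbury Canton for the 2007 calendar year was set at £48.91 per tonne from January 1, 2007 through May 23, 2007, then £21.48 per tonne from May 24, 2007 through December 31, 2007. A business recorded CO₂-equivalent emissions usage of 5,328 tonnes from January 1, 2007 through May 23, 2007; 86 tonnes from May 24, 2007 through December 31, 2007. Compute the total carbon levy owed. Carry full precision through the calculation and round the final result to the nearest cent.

January 1 – May 23, 2007: 5,328 tonnes at £48.91/tonne → £260,592.48
May 24 – December 31, 2007: 86 tonnes at £21.48/tonne → £1,847.28

£262,439.76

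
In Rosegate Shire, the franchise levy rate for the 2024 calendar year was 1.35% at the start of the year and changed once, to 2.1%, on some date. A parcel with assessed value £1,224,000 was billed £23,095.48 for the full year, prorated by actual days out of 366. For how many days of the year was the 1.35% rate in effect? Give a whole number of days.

Let d = days at the first rate; then 366 − d days at the second rate.
£1,224,000 × [1.35%·d + 2.1%·(366−d)] / 366 = £23,095.48
Solving gives d = 104, so the new rate took effect on April 14, 2024.

104 days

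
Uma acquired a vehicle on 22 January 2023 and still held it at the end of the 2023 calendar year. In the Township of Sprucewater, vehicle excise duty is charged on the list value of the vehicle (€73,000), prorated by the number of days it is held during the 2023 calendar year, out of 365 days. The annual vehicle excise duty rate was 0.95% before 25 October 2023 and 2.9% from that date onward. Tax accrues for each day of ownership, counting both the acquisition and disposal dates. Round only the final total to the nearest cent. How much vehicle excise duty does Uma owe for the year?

22 January – 24 October 2023: 276 days at 0.95% → €73,000 × 0.95% × 276/365 = €524.4000
25 October – 31 December 2023: 68 days at 2.9% → €73,000 × 2.9% × 68/365 = €394.4000
Total = €918.8000

€918.80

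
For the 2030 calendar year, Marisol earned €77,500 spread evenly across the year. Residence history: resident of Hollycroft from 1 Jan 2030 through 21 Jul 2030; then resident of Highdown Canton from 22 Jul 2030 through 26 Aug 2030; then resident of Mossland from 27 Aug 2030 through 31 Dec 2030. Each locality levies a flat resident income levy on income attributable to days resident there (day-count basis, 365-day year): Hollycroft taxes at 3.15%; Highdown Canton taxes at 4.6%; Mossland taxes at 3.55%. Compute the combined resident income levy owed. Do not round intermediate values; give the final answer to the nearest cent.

Hollycroft, 1 Jan – 21 Jul 2030: 202 days → €77,500 × 3.15% × 202/365 = €1,351.0479
Highdown Canton, 22 Jul – 26 Aug 2030: 36 days → €77,500 × 4.6% × 36/365 = €351.6164
Mossland, 27 Aug – 31 Dec 2030: 127 days → €77,500 × 3.55% × 127/365 = €957.2842
Total = €2,659.9486

€2,659.95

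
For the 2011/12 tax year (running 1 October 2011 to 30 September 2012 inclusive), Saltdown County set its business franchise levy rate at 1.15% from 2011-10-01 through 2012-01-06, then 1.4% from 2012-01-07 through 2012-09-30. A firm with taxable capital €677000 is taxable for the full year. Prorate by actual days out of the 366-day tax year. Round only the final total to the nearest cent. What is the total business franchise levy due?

2011-10-01 to 2012-01-06: 98 days at 1.15% → €677000 × 1.15% × 98/366 = €2084.6421
2012-01-07 to 2012-09-30: 268 days at 1.4% → €677000 × 1.4% × 268/366 = €6940.1749
Total = €9024.8169

€9024.82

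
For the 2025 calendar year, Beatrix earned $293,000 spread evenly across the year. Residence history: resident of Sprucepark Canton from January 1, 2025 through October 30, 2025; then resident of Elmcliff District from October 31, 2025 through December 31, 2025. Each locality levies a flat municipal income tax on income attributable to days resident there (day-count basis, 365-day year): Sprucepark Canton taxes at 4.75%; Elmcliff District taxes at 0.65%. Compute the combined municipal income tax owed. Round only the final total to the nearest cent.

$11,876.94

Sprucepark Canton, January 1 – October 30, 2025: 303 days → $293,000 × 4.75% × 303/365 = $11,553.4315
Elmcliff District, October 31 – December 31, 2025: 62 days → $293,000 × 0.65% × 62/365 = $323.5041
Total = $11,876.9356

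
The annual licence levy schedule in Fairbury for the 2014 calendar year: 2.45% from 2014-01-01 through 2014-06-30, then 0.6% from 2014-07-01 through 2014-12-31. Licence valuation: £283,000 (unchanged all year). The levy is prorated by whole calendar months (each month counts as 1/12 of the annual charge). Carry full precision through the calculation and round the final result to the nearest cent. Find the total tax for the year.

2014-01-01 to 2014-06-30: 6 months at 2.45% → £283,000 × 2.45% × 6/12 = £3,466.7500
2014-07-01 to 2014-12-31: 6 months at 0.6% → £283,000 × 0.6% × 6/12 = £849.0000
Total = £4,315.7500

£4,315.75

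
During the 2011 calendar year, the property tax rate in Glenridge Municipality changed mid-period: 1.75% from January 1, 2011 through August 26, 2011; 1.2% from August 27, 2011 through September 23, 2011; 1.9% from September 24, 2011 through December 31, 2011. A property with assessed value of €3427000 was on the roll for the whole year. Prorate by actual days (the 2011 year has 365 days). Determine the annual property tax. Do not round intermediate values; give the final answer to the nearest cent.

January 1 – August 26, 2011: 238 days at 1.75% → €3427000 × 1.75% × 238/365 = €39105.3562
August 27 – September 23, 2011: 28 days at 1.2% → €3427000 × 1.2% × 28/365 = €3154.7178
September 24 – December 31, 2011: 99 days at 1.9% → €3427000 × 1.9% × 99/365 = €17660.7863
Total = €59920.8603

€59920.86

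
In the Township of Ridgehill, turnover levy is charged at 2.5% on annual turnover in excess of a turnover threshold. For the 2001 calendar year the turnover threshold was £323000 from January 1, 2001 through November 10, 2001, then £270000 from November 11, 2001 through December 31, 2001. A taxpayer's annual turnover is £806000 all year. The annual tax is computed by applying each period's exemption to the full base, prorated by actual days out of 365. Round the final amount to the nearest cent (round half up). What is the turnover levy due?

£12260.14

January 1 – November 10, 2001: 314 days, exemption £323000 → (£806000 − £323000) × 2.5% × 314/365 = £10387.8082
November 11 – December 31, 2001: 51 days, exemption £270000 → (£806000 − £270000) × 2.5% × 51/365 = £1872.3288
Total = £12260.1370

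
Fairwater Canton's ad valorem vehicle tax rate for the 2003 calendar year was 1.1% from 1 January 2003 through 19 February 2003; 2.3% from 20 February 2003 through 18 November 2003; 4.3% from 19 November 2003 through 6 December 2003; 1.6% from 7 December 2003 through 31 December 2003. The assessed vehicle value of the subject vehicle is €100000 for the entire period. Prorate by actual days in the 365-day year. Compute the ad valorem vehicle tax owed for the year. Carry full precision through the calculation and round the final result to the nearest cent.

1 January – 19 February 2003: 50 days at 1.1% → €100000 × 1.1% × 50/365 = €150.6849
20 February – 18 November 2003: 272 days at 2.3% → €100000 × 2.3% × 272/365 = €1713.9726
19 November – 6 December 2003: 18 days at 4.3% → €100000 × 4.3% × 18/365 = €212.0548
7 December – 31 December 2003: 25 days at 1.6% → €100000 × 1.6% × 25/365 = €109.5890
Total = €2186.3014

€2186.30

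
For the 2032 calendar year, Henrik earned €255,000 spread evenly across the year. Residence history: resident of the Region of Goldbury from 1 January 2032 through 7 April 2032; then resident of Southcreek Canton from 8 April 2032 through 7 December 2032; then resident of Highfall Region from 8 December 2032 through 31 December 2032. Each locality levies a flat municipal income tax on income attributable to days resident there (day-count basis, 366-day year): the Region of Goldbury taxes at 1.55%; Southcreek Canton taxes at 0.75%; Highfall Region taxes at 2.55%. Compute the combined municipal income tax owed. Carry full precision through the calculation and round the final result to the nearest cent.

The Region of Goldbury, 1 January – 7 April 2032: 98 days → €255,000 × 1.55% × 98/366 = €1,058.3197
Southcreek Canton, 8 April – 7 December 2032: 244 days → €255,000 × 0.75% × 244/366 = €1,275.0000
Highfall Region, 8 December – 31 December 2032: 24 days → €255,000 × 2.55% × 24/366 = €426.3934
Total = €2,759.7131

€2,759.71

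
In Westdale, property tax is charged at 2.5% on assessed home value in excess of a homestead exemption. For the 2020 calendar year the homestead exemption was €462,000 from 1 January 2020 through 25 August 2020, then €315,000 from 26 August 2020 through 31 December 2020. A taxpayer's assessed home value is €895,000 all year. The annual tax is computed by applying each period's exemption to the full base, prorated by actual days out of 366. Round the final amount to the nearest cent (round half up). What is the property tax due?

€12,110.25

1 January – 25 August 2020: 238 days, exemption €462,000 → (€895,000 − €462,000) × 2.5% × 238/366 = €7,039.2077
26 August – 31 December 2020: 128 days, exemption €315,000 → (€895,000 − €315,000) × 2.5% × 128/366 = €5,071.0383
Total = €12,110.2459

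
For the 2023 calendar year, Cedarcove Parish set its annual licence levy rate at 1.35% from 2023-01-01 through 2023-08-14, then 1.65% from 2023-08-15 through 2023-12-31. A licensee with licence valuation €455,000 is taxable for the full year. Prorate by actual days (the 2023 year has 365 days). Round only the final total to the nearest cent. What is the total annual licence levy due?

2023-01-01 to 2023-08-14: 226 days at 1.35% → €455,000 × 1.35% × 226/365 = €3,803.3014
2023-08-15 to 2023-12-31: 139 days at 1.65% → €455,000 × 1.65% × 139/365 = €2,859.0205
Total = €6,662.3219

€6,662.32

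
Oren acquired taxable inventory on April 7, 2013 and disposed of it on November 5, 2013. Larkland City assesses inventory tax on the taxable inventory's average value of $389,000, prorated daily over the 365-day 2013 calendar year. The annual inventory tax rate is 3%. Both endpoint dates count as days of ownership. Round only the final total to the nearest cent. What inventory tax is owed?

$6,810.16

Days held (April 7 – November 5, 2013): 213 out of 365
Tax = $389,000 × 3% × 213/365 = $6,810.1644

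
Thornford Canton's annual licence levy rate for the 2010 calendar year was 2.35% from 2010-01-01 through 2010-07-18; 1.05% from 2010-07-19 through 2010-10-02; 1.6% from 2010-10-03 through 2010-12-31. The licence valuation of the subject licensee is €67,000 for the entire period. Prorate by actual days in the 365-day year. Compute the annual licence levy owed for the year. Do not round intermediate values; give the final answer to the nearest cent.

€1,269.24

2010-01-01 to 2010-07-18: 199 days at 2.35% → €67,000 × 2.35% × 199/365 = €858.4260
2010-07-19 to 2010-10-02: 76 days at 1.05% → €67,000 × 1.05% × 76/365 = €146.4822
2010-10-03 to 2010-12-31: 90 days at 1.6% → €67,000 × 1.6% × 90/365 = €264.3288
Total = €1,269.2370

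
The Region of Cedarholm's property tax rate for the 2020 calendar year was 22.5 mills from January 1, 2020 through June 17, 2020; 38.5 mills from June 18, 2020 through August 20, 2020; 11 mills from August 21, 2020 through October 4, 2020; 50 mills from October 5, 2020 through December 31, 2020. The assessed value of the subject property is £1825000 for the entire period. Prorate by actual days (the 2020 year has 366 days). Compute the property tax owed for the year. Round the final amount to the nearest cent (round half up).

January 1 – June 17, 2020: 169 days at 22.5 mills → £1825000 × 2.25% × 169/366 = £18960.5533
June 18 – August 20, 2020: 64 days at 38.5 mills → £1825000 × 3.85% × 64/366 = £12286.3388
August 21 – October 4, 2020: 45 days at 11 mills → £1825000 × 1.1% × 45/366 = £2468.2377
October 5 – December 31, 2020: 88 days at 50 mills → £1825000 × 5% × 88/366 = £21939.8907
Total = £55655.0205

£55655.02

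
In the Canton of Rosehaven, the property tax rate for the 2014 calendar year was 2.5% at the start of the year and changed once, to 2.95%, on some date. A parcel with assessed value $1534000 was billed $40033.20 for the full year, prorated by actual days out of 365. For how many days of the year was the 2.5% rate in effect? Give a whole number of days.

Let d = days at the first rate; then 365 − d days at the second rate.
$1534000 × [2.5%·d + 2.95%·(365−d)] / 365 = $40033.20
Solving gives d = 276, so the new rate took effect on 4 Oct 2014.

276 days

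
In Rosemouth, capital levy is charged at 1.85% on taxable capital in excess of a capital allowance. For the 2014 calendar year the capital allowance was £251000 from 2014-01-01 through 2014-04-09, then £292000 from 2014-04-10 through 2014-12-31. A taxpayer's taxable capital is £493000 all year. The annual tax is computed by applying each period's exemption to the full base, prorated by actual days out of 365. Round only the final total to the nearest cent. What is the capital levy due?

2014-01-01 to 2014-04-09: 99 days, exemption £251000 → (£493000 − £251000) × 1.85% × 99/365 = £1214.3096
2014-04-10 to 2014-12-31: 266 days, exemption £292000 → (£493000 − £292000) × 1.85% × 266/365 = £2709.9205
Total = £3924.2301

£3924.23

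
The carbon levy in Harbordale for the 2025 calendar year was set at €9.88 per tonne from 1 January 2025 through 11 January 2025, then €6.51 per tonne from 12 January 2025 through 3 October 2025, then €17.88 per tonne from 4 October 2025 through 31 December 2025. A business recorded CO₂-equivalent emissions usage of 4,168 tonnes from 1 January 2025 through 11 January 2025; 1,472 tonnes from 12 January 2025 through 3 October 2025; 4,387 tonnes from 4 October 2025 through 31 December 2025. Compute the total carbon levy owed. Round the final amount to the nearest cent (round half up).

1 January – 11 January 2025: 4,168 tonnes at €9.88/tonne → €41,179.84
12 January – 3 October 2025: 1,472 tonnes at €6.51/tonne → €9,582.72
4 October – 31 December 2025: 4,387 tonnes at €17.88/tonne → €78,439.56

€129,202.12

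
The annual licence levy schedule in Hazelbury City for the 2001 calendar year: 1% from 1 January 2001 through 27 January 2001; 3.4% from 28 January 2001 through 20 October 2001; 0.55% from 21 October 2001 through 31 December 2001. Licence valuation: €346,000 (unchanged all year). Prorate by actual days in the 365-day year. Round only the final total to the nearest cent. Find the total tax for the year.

1 January – 27 January 2001: 27 days at 1% → €346,000 × 1% × 27/365 = €255.9452
28 January – 20 October 2001: 266 days at 3.4% → €346,000 × 3.4% × 266/365 = €8,573.2164
21 October – 31 December 2001: 72 days at 0.55% → €346,000 × 0.55% × 72/365 = €375.3863
Total = €9,204.5479

€9,204.55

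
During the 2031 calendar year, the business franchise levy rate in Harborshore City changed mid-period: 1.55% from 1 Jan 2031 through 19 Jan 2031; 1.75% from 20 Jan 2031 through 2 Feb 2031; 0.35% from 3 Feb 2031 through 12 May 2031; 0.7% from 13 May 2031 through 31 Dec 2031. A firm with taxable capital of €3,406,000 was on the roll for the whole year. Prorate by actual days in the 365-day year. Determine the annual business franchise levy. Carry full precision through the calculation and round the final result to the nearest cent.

1 Jan – 19 Jan 2031: 19 days at 1.55% → €3,406,000 × 1.55% × 19/365 = €2,748.1288
20 Jan – 2 Feb 2031: 14 days at 1.75% → €3,406,000 × 1.75% × 14/365 = €2,286.2192
3 Feb – 12 May 2031: 99 days at 0.35% → €3,406,000 × 0.35% × 99/365 = €3,233.3671
13 May – 31 Dec 2031: 233 days at 0.7% → €3,406,000 × 0.7% × 233/365 = €15,219.6877
Total = €23,487.4027

€23,487.40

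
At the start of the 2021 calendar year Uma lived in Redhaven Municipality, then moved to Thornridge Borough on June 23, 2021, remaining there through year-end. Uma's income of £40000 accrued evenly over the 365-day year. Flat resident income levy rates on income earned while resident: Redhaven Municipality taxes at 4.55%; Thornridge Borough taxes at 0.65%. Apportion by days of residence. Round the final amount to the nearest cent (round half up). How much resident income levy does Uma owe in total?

Redhaven Municipality, January 1 – June 22, 2021: 173 days → £40000 × 4.55% × 173/365 = £862.6301
Thornridge Borough, June 23 – December 31, 2021: 192 days → £40000 × 0.65% × 192/365 = £136.7671
Total = £999.3973

£999.40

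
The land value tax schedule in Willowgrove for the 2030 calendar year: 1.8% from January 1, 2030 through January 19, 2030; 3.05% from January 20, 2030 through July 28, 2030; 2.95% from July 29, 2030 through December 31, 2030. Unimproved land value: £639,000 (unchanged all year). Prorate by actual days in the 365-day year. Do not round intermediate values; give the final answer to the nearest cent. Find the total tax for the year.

£18,800.61

January 1 – January 19, 2030: 19 days at 1.8% → £639,000 × 1.8% × 19/365 = £598.7342
January 20 – July 28, 2030: 190 days at 3.05% → £639,000 × 3.05% × 190/365 = £10,145.2192
July 29 – December 31, 2030: 156 days at 2.95% → £639,000 × 2.95% × 156/365 = £8,056.6521
Total = £18,800.6055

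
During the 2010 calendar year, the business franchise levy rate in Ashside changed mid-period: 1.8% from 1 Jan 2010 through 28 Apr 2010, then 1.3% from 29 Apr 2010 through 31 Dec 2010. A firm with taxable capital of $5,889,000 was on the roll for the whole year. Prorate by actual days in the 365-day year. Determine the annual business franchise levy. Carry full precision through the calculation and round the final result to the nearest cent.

1 Jan – 28 Apr 2010: 118 days at 1.8% → $5,889,000 × 1.8% × 118/365 = $34,269.1397
29 Apr – 31 Dec 2010: 247 days at 1.3% → $5,889,000 × 1.3% × 247/365 = $51,807.0658
Total = $86,076.2055

$86,076.21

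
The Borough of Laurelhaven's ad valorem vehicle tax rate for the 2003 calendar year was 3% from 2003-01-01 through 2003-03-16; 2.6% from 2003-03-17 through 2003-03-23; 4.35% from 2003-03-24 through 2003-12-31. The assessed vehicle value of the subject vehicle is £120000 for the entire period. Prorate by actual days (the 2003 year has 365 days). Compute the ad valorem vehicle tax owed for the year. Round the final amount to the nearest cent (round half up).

2003-01-01 to 2003-03-16: 75 days at 3% → £120000 × 3% × 75/365 = £739.7260
2003-03-17 to 2003-03-23: 7 days at 2.6% → £120000 × 2.6% × 7/365 = £59.8356
2003-03-24 to 2003-12-31: 283 days at 4.35% → £120000 × 4.35% × 283/365 = £4047.2877
Total = £4846.8493

£4846.85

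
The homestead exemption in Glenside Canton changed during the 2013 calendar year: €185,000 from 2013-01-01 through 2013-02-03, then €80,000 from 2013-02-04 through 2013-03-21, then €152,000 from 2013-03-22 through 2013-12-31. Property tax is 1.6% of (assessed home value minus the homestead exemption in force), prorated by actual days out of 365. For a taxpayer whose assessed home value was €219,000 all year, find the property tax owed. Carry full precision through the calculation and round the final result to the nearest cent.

2013-01-01 to 2013-02-03: 34 days, exemption €185,000 → (€219,000 − €185,000) × 1.6% × 34/365 = €50.6740
2013-02-04 to 2013-03-21: 46 days, exemption €80,000 → (€219,000 − €80,000) × 1.6% × 46/365 = €280.2849
2013-03-22 to 2013-12-31: 285 days, exemption €152,000 → (€219,000 − €152,000) × 1.6% × 285/365 = €837.0411
Total = €1,168.0000

€1,168.00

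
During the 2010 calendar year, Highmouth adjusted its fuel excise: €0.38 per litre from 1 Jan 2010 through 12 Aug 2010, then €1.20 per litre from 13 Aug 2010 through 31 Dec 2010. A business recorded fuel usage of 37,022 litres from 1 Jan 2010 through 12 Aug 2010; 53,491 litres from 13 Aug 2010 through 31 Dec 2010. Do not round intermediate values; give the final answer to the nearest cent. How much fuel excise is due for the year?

€78,257.56

1 Jan – 12 Aug 2010: 37,022 litres at €0.38/litre → €14,068.36
13 Aug – 31 Dec 2010: 53,491 litres at €1.20/litre → €64,189.20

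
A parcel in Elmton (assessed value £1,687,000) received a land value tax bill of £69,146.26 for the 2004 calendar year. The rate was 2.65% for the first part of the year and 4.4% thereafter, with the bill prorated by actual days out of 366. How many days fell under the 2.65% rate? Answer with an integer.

63 days

Let d = days at the first rate; then 366 − d days at the second rate.
£1,687,000 × [2.65%·d + 4.4%·(366−d)] / 366 = £69,146.26
Solving gives d = 63, so the new rate took effect on March 4, 2004.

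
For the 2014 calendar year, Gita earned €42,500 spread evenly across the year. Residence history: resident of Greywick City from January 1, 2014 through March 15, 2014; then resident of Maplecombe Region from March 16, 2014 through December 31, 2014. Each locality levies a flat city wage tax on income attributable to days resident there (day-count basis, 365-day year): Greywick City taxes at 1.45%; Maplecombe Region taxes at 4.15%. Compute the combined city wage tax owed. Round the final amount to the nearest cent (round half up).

Greywick City, January 1 – March 15, 2014: 74 days → €42,500 × 1.45% × 74/365 = €124.9384
Maplecombe Region, March 16 – December 31, 2014: 291 days → €42,500 × 4.15% × 291/365 = €1,406.1678
Total = €1,531.1062

€1,531.11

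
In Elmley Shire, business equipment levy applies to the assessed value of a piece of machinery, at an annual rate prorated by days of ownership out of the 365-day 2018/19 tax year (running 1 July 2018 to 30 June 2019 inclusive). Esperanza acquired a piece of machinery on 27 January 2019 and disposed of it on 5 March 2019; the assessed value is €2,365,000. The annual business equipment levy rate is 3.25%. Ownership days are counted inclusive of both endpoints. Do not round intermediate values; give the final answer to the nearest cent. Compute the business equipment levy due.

€8,002.12

Days held (27 January – 5 March 2019): 38 out of 365
Tax = €2,365,000 × 3.25% × 38/365 = €8,002.1233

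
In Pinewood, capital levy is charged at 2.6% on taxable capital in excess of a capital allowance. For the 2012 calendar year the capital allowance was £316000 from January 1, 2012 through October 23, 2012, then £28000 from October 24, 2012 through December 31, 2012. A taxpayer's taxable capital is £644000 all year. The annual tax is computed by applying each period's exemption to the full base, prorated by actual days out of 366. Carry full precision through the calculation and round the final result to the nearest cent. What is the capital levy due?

£9939.67

January 1 – October 23, 2012: 297 days, exemption £316000 → (£644000 − £316000) × 2.6% × 297/366 = £6920.2623
October 24 – December 31, 2012: 69 days, exemption £28000 → (£644000 − £28000) × 2.6% × 69/366 = £3019.4098
Total = £9939.6721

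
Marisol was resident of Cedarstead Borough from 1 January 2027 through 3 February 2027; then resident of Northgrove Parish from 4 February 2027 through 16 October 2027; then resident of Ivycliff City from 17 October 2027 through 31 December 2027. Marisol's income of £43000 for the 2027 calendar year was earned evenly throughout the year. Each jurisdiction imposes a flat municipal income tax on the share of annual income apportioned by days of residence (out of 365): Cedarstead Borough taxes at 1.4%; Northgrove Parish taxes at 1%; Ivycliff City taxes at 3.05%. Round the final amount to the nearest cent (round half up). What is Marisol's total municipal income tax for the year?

£629.57

Cedarstead Borough, 1 January – 3 February 2027: 34 days → £43000 × 1.4% × 34/365 = £56.0767
Northgrove Parish, 4 February – 16 October 2027: 255 days → £43000 × 1% × 255/365 = £300.4110
Ivycliff City, 17 October – 31 December 2027: 76 days → £43000 × 3.05% × 76/365 = £273.0795
Total = £629.5671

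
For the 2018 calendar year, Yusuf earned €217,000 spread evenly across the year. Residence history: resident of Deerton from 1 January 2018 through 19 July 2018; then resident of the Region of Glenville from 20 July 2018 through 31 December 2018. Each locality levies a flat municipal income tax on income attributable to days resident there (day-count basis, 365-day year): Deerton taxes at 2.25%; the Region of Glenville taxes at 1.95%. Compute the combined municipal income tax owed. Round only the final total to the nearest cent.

€4,588.21

Deerton, 1 January – 19 July 2018: 200 days → €217,000 × 2.25% × 200/365 = €2,675.3425
The Region of Glenville, 20 July – 31 December 2018: 165 days → €217,000 × 1.95% × 165/365 = €1,912.8699
Total = €4,588.2123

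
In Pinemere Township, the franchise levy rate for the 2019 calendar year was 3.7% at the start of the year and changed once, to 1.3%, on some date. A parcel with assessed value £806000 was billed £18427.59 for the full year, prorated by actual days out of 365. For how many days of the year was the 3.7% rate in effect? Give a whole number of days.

150 days

Let d = days at the first rate; then 365 − d days at the second rate.
£806000 × [3.7%·d + 1.3%·(365−d)] / 365 = £18427.59
Solving gives d = 150, so the new rate took effect on 31 May 2019.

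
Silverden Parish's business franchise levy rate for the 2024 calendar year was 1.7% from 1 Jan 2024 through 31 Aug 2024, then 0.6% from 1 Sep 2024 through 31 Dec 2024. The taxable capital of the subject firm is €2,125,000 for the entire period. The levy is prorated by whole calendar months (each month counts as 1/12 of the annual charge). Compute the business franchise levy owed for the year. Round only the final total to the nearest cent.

€28,333.33

1 Jan – 31 Aug 2024: 8 months at 1.7% → €2,125,000 × 1.7% × 8/12 = €24,083.3333
1 Sep – 31 Dec 2024: 4 months at 0.6% → €2,125,000 × 0.6% × 4/12 = €4,250.0000
Total = €28,333.3333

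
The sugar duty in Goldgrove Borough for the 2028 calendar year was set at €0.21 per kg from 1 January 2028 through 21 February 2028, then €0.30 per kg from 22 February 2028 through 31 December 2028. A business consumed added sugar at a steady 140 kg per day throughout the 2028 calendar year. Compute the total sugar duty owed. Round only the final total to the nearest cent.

€14,716.80

1 January – 21 February 2028: 52 days × 140 kg/day = 7,280 kg at €0.21/kg → €1,528.80
22 February – 31 December 2028: 314 days × 140 kg/day = 43,960 kg at €0.30/kg → €13,188.00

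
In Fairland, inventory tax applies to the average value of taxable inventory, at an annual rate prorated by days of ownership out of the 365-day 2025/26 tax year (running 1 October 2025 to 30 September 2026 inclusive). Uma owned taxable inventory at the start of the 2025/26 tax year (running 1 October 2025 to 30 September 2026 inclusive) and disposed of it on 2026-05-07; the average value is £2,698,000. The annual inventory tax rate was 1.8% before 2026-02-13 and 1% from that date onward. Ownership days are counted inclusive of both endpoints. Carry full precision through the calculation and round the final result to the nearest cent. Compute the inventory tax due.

2025-10-01 to 2026-02-12: 135 days at 1.8% → £2,698,000 × 1.8% × 135/365 = £17,962.0274
2026-02-13 to 2026-05-07: 84 days at 1% → £2,698,000 × 1% × 84/365 = £6,209.0959
Total = £24,171.1233

£24,171.12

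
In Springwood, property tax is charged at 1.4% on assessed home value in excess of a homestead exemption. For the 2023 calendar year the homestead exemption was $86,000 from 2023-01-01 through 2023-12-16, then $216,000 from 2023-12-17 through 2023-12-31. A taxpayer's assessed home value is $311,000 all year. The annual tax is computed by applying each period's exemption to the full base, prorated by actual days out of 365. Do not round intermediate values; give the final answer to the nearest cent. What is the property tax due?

2023-01-01 to 2023-12-16: 350 days, exemption $86,000 → ($311,000 − $86,000) × 1.4% × 350/365 = $3,020.5479
2023-12-17 to 2023-12-31: 15 days, exemption $216,000 → ($311,000 − $216,000) × 1.4% × 15/365 = $54.6575
Total = $3,075.2055

$3,075.21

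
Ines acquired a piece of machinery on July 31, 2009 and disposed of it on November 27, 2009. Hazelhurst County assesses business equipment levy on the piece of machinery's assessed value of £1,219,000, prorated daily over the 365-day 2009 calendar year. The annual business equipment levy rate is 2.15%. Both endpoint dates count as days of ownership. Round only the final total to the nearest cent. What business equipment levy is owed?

£8,616.49

Days held (July 31 – November 27, 2009): 120 out of 365
Tax = £1,219,000 × 2.15% × 120/365 = £8,616.4932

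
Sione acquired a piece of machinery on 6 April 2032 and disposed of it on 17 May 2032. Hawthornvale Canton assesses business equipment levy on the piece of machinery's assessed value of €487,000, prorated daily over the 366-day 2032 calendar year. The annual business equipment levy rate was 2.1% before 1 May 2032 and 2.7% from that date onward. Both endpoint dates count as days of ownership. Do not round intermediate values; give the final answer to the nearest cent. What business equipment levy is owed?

6 April – 30 April 2032: 25 days at 2.1% → €487,000 × 2.1% × 25/366 = €698.5656
1 May – 17 May 2032: 17 days at 2.7% → €487,000 × 2.7% × 17/366 = €610.7459
Total = €1,309.3115

€1,309.31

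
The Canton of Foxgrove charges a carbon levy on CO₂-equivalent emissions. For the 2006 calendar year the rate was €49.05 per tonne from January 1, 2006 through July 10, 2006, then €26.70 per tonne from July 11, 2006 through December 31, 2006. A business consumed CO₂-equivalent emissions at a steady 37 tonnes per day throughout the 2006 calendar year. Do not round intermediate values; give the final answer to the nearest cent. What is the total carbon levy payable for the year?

January 1 – July 10, 2006: 191 days × 37 tonnes/day = 7,067 tonnes at €49.05/tonne → €346636.35
July 11 – December 31, 2006: 174 days × 37 tonnes/day = 6,438 tonnes at €26.70/tonne → €171894.60

€518530.95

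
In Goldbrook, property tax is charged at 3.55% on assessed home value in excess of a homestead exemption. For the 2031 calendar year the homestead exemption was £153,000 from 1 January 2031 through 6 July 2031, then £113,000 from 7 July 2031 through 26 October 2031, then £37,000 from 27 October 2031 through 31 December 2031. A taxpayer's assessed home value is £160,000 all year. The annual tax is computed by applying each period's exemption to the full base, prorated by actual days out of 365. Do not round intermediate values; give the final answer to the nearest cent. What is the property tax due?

1 January – 6 July 2031: 187 days, exemption £153,000 → (£160,000 − £153,000) × 3.55% × 187/365 = £127.3137
7 July – 26 October 2031: 112 days, exemption £113,000 → (£160,000 − £113,000) × 3.55% × 112/365 = £511.9781
27 October – 31 December 2031: 66 days, exemption £37,000 → (£160,000 − £37,000) × 3.55% × 66/365 = £789.5589
Total = £1,428.8507

£1,428.85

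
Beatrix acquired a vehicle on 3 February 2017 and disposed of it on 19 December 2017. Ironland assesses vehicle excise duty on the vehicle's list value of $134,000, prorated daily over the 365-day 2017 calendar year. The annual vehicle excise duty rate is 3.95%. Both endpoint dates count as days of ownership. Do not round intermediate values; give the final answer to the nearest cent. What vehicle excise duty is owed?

$4,640.44

Days held (3 February – 19 December 2017): 320 out of 365
Tax = $134,000 × 3.95% × 320/365 = $4,640.4384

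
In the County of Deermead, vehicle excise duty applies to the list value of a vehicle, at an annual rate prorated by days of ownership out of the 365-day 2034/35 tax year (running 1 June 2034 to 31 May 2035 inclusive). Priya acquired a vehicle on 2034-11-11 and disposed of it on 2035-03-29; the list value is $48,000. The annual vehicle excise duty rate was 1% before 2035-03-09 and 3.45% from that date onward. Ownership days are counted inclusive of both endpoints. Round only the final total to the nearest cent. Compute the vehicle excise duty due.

$250.45

2034-11-11 to 2035-03-08: 118 days at 1% → $48,000 × 1% × 118/365 = $155.1781
2035-03-09 to 2035-03-29: 21 days at 3.45% → $48,000 × 3.45% × 21/365 = $95.2767
Total = $250.4548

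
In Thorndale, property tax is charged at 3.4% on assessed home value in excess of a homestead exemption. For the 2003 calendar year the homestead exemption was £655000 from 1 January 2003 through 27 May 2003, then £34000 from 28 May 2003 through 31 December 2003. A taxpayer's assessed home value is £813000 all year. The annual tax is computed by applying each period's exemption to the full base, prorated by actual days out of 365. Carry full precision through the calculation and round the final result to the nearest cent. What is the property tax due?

1 January – 27 May 2003: 147 days, exemption £655000 → (£813000 − £655000) × 3.4% × 147/365 = £2163.5178
28 May – 31 December 2003: 218 days, exemption £34000 → (£813000 − £34000) × 3.4% × 218/365 = £15819.0356
Total = £17982.5534

£17982.55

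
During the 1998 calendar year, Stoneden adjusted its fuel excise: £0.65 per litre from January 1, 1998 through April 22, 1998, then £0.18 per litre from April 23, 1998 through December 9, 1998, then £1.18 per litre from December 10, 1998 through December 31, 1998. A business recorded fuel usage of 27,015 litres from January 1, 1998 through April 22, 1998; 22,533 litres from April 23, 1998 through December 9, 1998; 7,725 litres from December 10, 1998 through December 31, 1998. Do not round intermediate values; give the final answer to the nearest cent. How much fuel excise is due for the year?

£30731.19

January 1 – April 22, 1998: 27,015 litres at £0.65/litre → £17559.75
April 23 – December 9, 1998: 22,533 litres at £0.18/litre → £4055.94
December 10 – December 31, 1998: 7,725 litres at £1.18/litre → £9115.50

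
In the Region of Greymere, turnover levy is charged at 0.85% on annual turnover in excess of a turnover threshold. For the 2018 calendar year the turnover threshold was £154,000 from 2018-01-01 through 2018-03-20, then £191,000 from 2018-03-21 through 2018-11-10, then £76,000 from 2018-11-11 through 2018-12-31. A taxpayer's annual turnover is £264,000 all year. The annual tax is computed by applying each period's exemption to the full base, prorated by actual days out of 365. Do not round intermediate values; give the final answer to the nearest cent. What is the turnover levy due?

2018-01-01 to 2018-03-20: 79 days, exemption £154,000 → (£264,000 − £154,000) × 0.85% × 79/365 = £202.3699
2018-03-21 to 2018-11-10: 235 days, exemption £191,000 → (£264,000 − £191,000) × 0.85% × 235/365 = £399.5000
2018-11-11 to 2018-12-31: 51 days, exemption £76,000 → (£264,000 − £76,000) × 0.85% × 51/365 = £223.2822
Total = £825.1521

£825.15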